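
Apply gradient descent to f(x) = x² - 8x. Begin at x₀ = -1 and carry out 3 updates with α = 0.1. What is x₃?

1.44

f′(x) = 2x - 8
Step 1: f′(-1) = -10; x₁ = -1 − 0.1·(-10) = 0
Step 2: f′(0) = -8; x₂ = 0 − 0.1·(-8) = 0.8
Step 3: f′(0.8) = -6.4; x₃ = 0.8 − 0.1·(-6.4) = 1.44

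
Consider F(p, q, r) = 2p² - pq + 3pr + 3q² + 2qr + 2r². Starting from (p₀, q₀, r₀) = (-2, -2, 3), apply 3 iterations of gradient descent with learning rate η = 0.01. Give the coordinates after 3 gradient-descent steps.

∇F = (4p - q + 3r, -p + 6q + 2r, 3p + 2q + 4r)
(p₁, q₁, r₁) = (-2, -2, 3) − 0.01·(3, -4, 2) = (-2.03, -1.96, 2.98)
(p₂, q₂, r₂) = (-2.03, -1.96, 2.98) − 0.01·(2.78, -3.77, 1.91) = (-2.0578, -1.9223, 2.9609)
(p₃, q₃, r₃) = (-2.0578, -1.9223, 2.9609) − 0.01·(2.5738, -3.5542, 1.8256) = (-2.083538, -1.886758, 2.942644)

(-2.083538, -1.886758, 2.942644)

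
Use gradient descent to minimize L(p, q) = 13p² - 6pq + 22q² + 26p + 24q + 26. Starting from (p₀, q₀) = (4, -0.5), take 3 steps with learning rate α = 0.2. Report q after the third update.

∇L = (26p - 6q + 26, -6p + 44q + 24)
(p₁, q₁) = (4, -0.5) − 0.2·(133, -22) = (-22.6, 3.9)
(p₂, q₂) = (-22.6, 3.9) − 0.2·(-585, 331.2) = (94.4, -62.34)
(p₃, q₃) = (94.4, -62.34) − 0.2·(2854.44, -3285.36) = (-476.488, 594.732)
q = 594.732

594.732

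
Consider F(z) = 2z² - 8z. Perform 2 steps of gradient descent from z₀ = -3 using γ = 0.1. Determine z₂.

0.2

F′(z) = 4z - 8
z₁ = -3 − 0.1·(-20) = -1
z₂ = -1 − 0.1·(-12) = 0.2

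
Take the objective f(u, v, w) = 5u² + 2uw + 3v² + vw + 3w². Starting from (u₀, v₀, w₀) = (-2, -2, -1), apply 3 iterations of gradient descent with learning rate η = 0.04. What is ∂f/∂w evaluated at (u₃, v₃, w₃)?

-2.102272

∇f = (10u + 2w, 6v + w, 2u + v + 6w)
(u₁, v₁, w₁) = (-2, -2, -1) − 0.04·(-22, -13, -12) = (-1.12, -1.48, -0.52)
(u₂, v₂, w₂) = (-1.12, -1.48, -0.52) − 0.04·(-12.24, -9.4, -6.84) = (-0.6304, -1.104, -0.2464)
(u₃, v₃, w₃) = (-0.6304, -1.104, -0.2464) − 0.04·(-6.7968, -6.8704, -3.8432) = (-0.358528, -0.829184, -0.092672)
∂f/∂w at (-0.358528, -0.829184, -0.092672) = -2.102272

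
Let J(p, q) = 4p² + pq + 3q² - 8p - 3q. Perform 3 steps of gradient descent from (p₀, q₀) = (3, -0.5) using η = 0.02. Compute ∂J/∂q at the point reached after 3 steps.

∇J = (8p + q - 8, p + 6q - 3)
Step 1: at (3, -0.5), ∇J = (15.5, -3) → (3, -0.5) − 0.02·(15.5, -3) = (2.69, -0.44)
Step 2: at (2.69, -0.44), ∇J = (13.08, -2.95) → (2.69, -0.44) − 0.02·(13.08, -2.95) = (2.4284, -0.381)
Step 3: at (2.4284, -0.381), ∇J = (11.0462, -2.8576) → (2.4284, -0.381) − 0.02·(11.0462, -2.8576) = (2.207476, -0.323848)
∂J/∂q at (2.207476, -0.323848) = -2.735612

-2.735612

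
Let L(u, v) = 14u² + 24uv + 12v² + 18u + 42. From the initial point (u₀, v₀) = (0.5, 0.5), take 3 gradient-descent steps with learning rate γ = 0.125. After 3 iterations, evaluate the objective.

∇L = (28u + 24v + 18, 24u + 24v)
Step 1: at (0.5, 0.5), ∇L = (44, 24) → (0.5, 0.5) − 0.125·(44, 24) = (-5, -2.5)
Step 2: at (-5, -2.5), ∇L = (-182, -180) → (-5, -2.5) − 0.125·(-182, -180) = (17.75, 20)
Step 3: at (17.75, 20), ∇L = (995, 906) → (17.75, 20) − 0.125·(995, 906) = (-106.625, -93.25)
L(-106.625, -93.25) = 500260.71875

500260.71875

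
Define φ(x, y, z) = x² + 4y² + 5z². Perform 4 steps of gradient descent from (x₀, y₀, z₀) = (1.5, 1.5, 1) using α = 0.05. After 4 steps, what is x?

∇φ = (2x, 8y, 10z)
(x₁, y₁, z₁) = (1.5, 1.5, 1) − 0.05·(3, 12, 10) = (1.35, 0.9, 0.5)
(x₂, y₂, z₂) = (1.35, 0.9, 0.5) − 0.05·(2.7, 7.2, 5) = (1.215, 0.54, 0.25)
(x₃, y₃, z₃) = (1.215, 0.54, 0.25) − 0.05·(2.43, 4.32, 2.5) = (1.0935, 0.324, 0.125)
(x₄, y₄, z₄) = (1.0935, 0.324, 0.125) − 0.05·(2.187, 2.592, 1.25) = (0.98415, 0.1944, 0.0625)
x = 0.98415

0.98415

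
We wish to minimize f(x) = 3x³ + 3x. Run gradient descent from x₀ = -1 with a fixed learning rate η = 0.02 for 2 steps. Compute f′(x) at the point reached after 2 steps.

25.375775932416

f′(x) = 9x² + 3
Step 1: f′(-1) = 12; x₁ = -1 − 0.02·12 = -1.24
Step 2: f′(-1.24) = 16.8384; x₂ = -1.24 − 0.02·16.8384 = -1.576768
f′(x) at (-1.576768) = 25.375775932416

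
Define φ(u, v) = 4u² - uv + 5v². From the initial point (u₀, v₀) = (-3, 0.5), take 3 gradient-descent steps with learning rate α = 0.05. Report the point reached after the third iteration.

∇φ = (8u - v, -u + 10v)
Step 1: at (-3, 0.5), ∇φ = (-24.5, 8) → (-3, 0.5) − 0.05·(-24.5, 8) = (-1.775, 0.1)
Step 2: at (-1.775, 0.1), ∇φ = (-14.3, 2.775) → (-1.775, 0.1) − 0.05·(-14.3, 2.775) = (-1.06, -0.03875)
Step 3: at (-1.06, -0.03875), ∇φ = (-8.44125, 0.6725) → (-1.06, -0.03875) − 0.05·(-8.44125, 0.6725) = (-0.6379375, -0.072375)

(-0.6379375, -0.072375)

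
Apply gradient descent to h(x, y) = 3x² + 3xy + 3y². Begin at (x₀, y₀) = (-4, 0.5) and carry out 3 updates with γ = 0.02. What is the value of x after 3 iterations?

∇h = (6x + 3y, 3x + 6y)
Step 1: at (-4, 0.5), ∇h = (-22.5, -9) → (-4, 0.5) − 0.02·(-22.5, -9) = (-3.55, 0.68)
Step 2: at (-3.55, 0.68), ∇h = (-19.26, -6.57) → (-3.55, 0.68) − 0.02·(-19.26, -6.57) = (-3.1648, 0.8114)
Step 3: at (-3.1648, 0.8114), ∇h = (-16.5546, -4.626) → (-3.1648, 0.8114) − 0.02·(-16.5546, -4.626) = (-2.833708, 0.90392)
x = -2.833708

-2.833708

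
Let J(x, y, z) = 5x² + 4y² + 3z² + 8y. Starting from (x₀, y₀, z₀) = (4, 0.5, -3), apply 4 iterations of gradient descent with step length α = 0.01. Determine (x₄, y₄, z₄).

∇J = (10x, 8y + 8, 6z)
Step 1: at (4, 0.5, -3), ∇J = (40, 12, -18) → (4, 0.5, -3) − 0.01·(40, 12, -18) = (3.6, 0.38, -2.82)
Step 2: at (3.6, 0.38, -2.82), ∇J = (36, 11.04, -16.92) → (3.6, 0.38, -2.82) − 0.01·(36, 11.04, -16.92) = (3.24, 0.2696, -2.6508)
Step 3: at (3.24, 0.2696, -2.6508), ∇J = (32.4, 10.1568, -15.9048) → (3.24, 0.2696, -2.6508) − 0.01·(32.4, 10.1568, -15.9048) = (2.916, 0.168032, -2.491752)
Step 4: at (2.916, 0.168032, -2.491752), ∇J = (29.16, 9.344256, -14.950512) → (2.916, 0.168032, -2.491752) − 0.01·(29.16, 9.344256, -14.950512) = (2.6244, 0.07458944, -2.34224688)

(2.6244, 0.07458944, -2.34224688)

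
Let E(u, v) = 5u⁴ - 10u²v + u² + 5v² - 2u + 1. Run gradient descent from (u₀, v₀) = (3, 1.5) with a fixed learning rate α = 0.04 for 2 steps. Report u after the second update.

2718.8816768

∇E = (20u³ - 20uv + 2u - 2, -10u² + 10v)
(u₁, v₁) = (3, 1.5) − 0.04·(454, -75) = (-15.16, 4.5)
(u₂, v₂) = (-15.16, 4.5) − 0.04·(-68351.04192, -2253.256) = (2718.8816768, 94.63024)
u = 2718.8816768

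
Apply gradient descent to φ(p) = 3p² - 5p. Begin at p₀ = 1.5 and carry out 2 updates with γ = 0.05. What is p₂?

φ′(p) = 6p - 5
Step 1: φ′(1.5) = 4; p₁ = 1.5 − 0.05·4 = 1.3
Step 2: φ′(1.3) = 2.8; p₂ = 1.3 − 0.05·2.8 = 1.16

1.16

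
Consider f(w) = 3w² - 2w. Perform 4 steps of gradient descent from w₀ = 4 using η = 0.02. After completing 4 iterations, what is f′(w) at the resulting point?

13.19329792

f′(w) = 6w - 2
w₁ = 4 − 0.02·22 = 3.56
w₂ = 3.56 − 0.02·19.36 = 3.1728
w₃ = 3.1728 − 0.02·17.0368 = 2.832064
w₄ = 2.832064 − 0.02·14.992384 = 2.53221632
f′(w) at (2.53221632) = 13.19329792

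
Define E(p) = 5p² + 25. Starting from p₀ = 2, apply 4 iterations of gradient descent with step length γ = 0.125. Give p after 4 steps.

E′(p) = 10p
p₁ = 2 − 0.125·20 = -0.5
p₂ = -0.5 − 0.125·(-5) = 0.125
p₃ = 0.125 − 0.125·1.25 = -0.03125
p₄ = -0.03125 − 0.125·(-0.3125) = 0.0078125

0.0078125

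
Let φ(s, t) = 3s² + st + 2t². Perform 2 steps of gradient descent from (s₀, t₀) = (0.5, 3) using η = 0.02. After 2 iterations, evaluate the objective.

∇φ = (6s + t, s + 4t)
(s₁, t₁) = (0.5, 3) − 0.02·(6, 12.5) = (0.38, 2.75)
(s₂, t₂) = (0.38, 2.75) − 0.02·(5.03, 11.38) = (0.2794, 2.5224)
φ(0.2794, 2.5224) = 13.66395516

13.66395516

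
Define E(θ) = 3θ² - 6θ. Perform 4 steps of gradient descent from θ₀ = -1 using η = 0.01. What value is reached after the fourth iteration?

-0.56149792

E′(θ) = 6θ - 6
Step 1: E′(-1) = -12; θ₁ = -1 − 0.01·(-12) = -0.88
Step 2: E′(-0.88) = -11.28; θ₂ = -0.88 − 0.01·(-11.28) = -0.7672
Step 3: E′(-0.7672) = -10.6032; θ₃ = -0.7672 − 0.01·(-10.6032) = -0.661168
Step 4: E′(-0.661168) = -9.967008; θ₄ = -0.661168 − 0.01·(-9.967008) = -0.56149792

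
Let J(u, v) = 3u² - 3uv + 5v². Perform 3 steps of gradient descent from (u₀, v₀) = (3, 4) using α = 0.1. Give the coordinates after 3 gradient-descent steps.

∇J = (6u - 3v, -3u + 10v)
Step 1: at (3, 4), ∇J = (6, 31) → (3, 4) − 0.1·(6, 31) = (2.4, 0.9)
Step 2: at (2.4, 0.9), ∇J = (11.7, 1.8) → (2.4, 0.9) − 0.1·(11.7, 1.8) = (1.23, 0.72)
Step 3: at (1.23, 0.72), ∇J = (5.22, 3.51) → (1.23, 0.72) − 0.1·(5.22, 3.51) = (0.708, 0.369)

(0.708, 0.369)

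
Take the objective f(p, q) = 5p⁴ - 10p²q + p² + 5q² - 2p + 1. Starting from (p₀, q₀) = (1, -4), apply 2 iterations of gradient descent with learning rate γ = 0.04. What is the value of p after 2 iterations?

23.72

∇f = (20p³ - 20pq + 2p - 2, -10p² + 10q)
(p₁, q₁) = (1, -4) − 0.04·(100, -50) = (-3, -2)
(p₂, q₂) = (-3, -2) − 0.04·(-668, -110) = (23.72, 2.4)
p = 23.72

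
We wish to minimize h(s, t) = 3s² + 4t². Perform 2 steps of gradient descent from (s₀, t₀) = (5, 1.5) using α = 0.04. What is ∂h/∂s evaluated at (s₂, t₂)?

∇h = (6s, 8t)
(s₁, t₁) = (5, 1.5) − 0.04·(30, 12) = (3.8, 1.02)
(s₂, t₂) = (3.8, 1.02) − 0.04·(22.8, 8.16) = (2.888, 0.6936)
∂h/∂s at (2.888, 0.6936) = 17.328

17.328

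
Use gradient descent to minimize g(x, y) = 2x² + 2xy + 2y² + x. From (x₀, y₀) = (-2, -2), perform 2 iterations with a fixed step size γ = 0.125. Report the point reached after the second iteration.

∇g = (4x + 2y + 1, 2x + 4y)
Step 1: at (-2, -2), ∇g = (-11, -12) → (-2, -2) − 0.125·(-11, -12) = (-0.625, -0.5)
Step 2: at (-0.625, -0.5), ∇g = (-2.5, -3.25) → (-0.625, -0.5) − 0.125·(-2.5, -3.25) = (-0.3125, -0.09375)

(-0.3125, -0.09375)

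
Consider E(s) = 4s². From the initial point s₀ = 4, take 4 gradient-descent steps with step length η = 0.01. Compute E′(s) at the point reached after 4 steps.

22.92457472

E′(s) = 8s
Step 1: E′(4) = 32; s₁ = 4 − 0.01·32 = 3.68
Step 2: E′(3.68) = 29.44; s₂ = 3.68 − 0.01·29.44 = 3.3856
Step 3: E′(3.3856) = 27.0848; s₃ = 3.3856 − 0.01·27.0848 = 3.114752
Step 4: E′(3.114752) = 24.918016; s₄ = 3.114752 − 0.01·24.918016 = 2.86557184
E′(s) at (2.86557184) = 22.92457472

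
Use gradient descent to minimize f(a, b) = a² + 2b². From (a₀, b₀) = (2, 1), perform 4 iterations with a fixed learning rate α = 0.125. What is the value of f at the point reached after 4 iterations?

0.40826416015625

∇f = (2a, 4b)
Step 1: at (2, 1), ∇f = (4, 4) → (2, 1) − 0.125·(4, 4) = (1.5, 0.5)
Step 2: at (1.5, 0.5), ∇f = (3, 2) → (1.5, 0.5) − 0.125·(3, 2) = (1.125, 0.25)
Step 3: at (1.125, 0.25), ∇f = (2.25, 1) → (1.125, 0.25) − 0.125·(2.25, 1) = (0.84375, 0.125)
Step 4: at (0.84375, 0.125), ∇f = (1.6875, 0.5) → (0.84375, 0.125) − 0.125·(1.6875, 0.5) = (0.6328125, 0.0625)
f(0.6328125, 0.0625) = 0.40826416015625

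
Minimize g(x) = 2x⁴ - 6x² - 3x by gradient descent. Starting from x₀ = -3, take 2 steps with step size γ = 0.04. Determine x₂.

g′(x) = 8x³ - 12x - 3
Step 1: g′(-3) = -183; x₁ = -3 − 0.04·(-183) = 4.32
Step 2: g′(4.32) = 590.132544; x₂ = 4.32 − 0.04·590.132544 = -19.28530176

-19.28530176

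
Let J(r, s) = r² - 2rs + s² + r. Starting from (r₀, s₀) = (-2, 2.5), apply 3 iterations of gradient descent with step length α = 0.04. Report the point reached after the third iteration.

(-1.194496, 1.574496)

∇J = (2r - 2s + 1, -2r + 2s)
(r₁, s₁) = (-2, 2.5) − 0.04·(-8, 9) = (-1.68, 2.14)
(r₂, s₂) = (-1.68, 2.14) − 0.04·(-6.64, 7.64) = (-1.4144, 1.8344)
(r₃, s₃) = (-1.4144, 1.8344) − 0.04·(-5.4976, 6.4976) = (-1.194496, 1.574496)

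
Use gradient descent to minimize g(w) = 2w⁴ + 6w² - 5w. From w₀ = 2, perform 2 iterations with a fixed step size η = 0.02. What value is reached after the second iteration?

0.35211136

g′(w) = 8w³ + 12w - 5
w₁ = 2 − 0.02·83 = 0.34
w₂ = 0.34 − 0.02·(-0.605568) = 0.35211136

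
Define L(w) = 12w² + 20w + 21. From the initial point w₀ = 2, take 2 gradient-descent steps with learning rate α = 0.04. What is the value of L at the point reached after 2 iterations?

L′(w) = 24w + 20
Step 1: L′(2) = 68; w₁ = 2 − 0.04·68 = -0.72
Step 2: L′(-0.72) = 2.72; w₂ = -0.72 − 0.04·2.72 = -0.8288
L(-0.8288) = 12.66691328

12.66691328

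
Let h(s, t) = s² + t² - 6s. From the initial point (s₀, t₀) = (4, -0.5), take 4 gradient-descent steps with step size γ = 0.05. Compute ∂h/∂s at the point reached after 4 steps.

1.3122

∇h = (2s - 6, 2t)
Step 1: at (4, -0.5), ∇h = (2, -1) → (4, -0.5) − 0.05·(2, -1) = (3.9, -0.45)
Step 2: at (3.9, -0.45), ∇h = (1.8, -0.9) → (3.9, -0.45) − 0.05·(1.8, -0.9) = (3.81, -0.405)
Step 3: at (3.81, -0.405), ∇h = (1.62, -0.81) → (3.81, -0.405) − 0.05·(1.62, -0.81) = (3.729, -0.3645)
Step 4: at (3.729, -0.3645), ∇h = (1.458, -0.729) → (3.729, -0.3645) − 0.05·(1.458, -0.729) = (3.6561, -0.32805)
∂h/∂s at (3.6561, -0.32805) = 1.3122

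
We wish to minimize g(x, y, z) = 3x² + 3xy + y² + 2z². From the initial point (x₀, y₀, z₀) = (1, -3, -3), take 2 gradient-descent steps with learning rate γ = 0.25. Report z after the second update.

∇g = (6x + 3y, 3x + 2y, 4z)
Step 1: at (1, -3, -3), ∇g = (-3, -3, -12) → (1, -3, -3) − 0.25·(-3, -3, -12) = (1.75, -2.25, 0)
Step 2: at (1.75, -2.25, 0), ∇g = (3.75, 0.75, 0) → (1.75, -2.25, 0) − 0.25·(3.75, 0.75, 0) = (0.8125, -2.4375, 0)
z = 0

0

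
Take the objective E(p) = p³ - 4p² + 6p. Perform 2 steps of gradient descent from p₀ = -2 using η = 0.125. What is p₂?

-27.8984375

E′(p) = 3p² - 8p + 6
p₁ = -2 − 0.125·34 = -6.25
p₂ = -6.25 − 0.125·173.1875 = -27.8984375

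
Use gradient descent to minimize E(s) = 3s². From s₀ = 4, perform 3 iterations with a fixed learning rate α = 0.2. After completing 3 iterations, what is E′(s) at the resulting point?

-0.192

E′(s) = 6s
Step 1: E′(4) = 24; s₁ = 4 − 0.2·24 = -0.8
Step 2: E′(-0.8) = -4.8; s₂ = -0.8 − 0.2·(-4.8) = 0.16
Step 3: E′(0.16) = 0.96; s₃ = 0.16 − 0.2·0.96 = -0.032
E′(s) at (-0.032) = -0.192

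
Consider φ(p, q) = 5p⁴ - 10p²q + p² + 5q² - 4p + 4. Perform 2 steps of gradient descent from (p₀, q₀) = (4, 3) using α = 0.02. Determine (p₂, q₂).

(1869.9410688, 61.46688)

∇φ = (20p³ - 20pq + 2p - 4, -10p² + 10q)
(p₁, q₁) = (4, 3) − 0.02·(1044, -130) = (-16.88, 5.6)
(p₂, q₂) = (-16.88, 5.6) − 0.02·(-94341.05344, -2793.344) = (1869.9410688, 61.46688)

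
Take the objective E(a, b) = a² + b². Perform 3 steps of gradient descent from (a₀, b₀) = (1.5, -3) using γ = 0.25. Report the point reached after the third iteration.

(0.1875, -0.375)

∇E = (2a, 2b)
(a₁, b₁) = (1.5, -3) − 0.25·(3, -6) = (0.75, -1.5)
(a₂, b₂) = (0.75, -1.5) − 0.25·(1.5, -3) = (0.375, -0.75)
(a₃, b₃) = (0.375, -0.75) − 0.25·(0.75, -1.5) = (0.1875, -0.375)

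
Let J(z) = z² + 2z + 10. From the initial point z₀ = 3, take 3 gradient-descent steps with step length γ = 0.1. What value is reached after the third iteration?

J′(z) = 2z + 2
z₁ = 3 − 0.1·8 = 2.2
z₂ = 2.2 − 0.1·6.4 = 1.56
z₃ = 1.56 − 0.1·5.12 = 1.048

1.048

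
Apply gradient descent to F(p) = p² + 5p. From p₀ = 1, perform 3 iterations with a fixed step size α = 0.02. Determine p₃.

0.596576

F′(p) = 2p + 5
p₁ = 1 − 0.02·7 = 0.86
p₂ = 0.86 − 0.02·6.72 = 0.7256
p₃ = 0.7256 − 0.02·6.4512 = 0.596576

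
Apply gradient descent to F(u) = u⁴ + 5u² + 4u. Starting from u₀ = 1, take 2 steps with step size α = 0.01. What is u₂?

0.67594528

F′(u) = 4u³ + 10u + 4
Step 1: F′(1) = 18; u₁ = 1 − 0.01·18 = 0.82
Step 2: F′(0.82) = 14.405472; u₂ = 0.82 − 0.01·14.405472 = 0.67594528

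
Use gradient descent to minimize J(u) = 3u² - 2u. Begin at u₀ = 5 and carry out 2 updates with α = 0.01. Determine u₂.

J′(u) = 6u - 2
u₁ = 5 − 0.01·28 = 4.72
u₂ = 4.72 − 0.01·26.32 = 4.4568

4.4568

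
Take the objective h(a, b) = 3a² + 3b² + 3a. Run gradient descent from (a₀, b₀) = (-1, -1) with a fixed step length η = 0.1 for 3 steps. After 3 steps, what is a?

-0.532

∇h = (6a + 3, 6b)
Step 1: at (-1, -1), ∇h = (-3, -6) → (-1, -1) − 0.1·(-3, -6) = (-0.7, -0.4)
Step 2: at (-0.7, -0.4), ∇h = (-1.2, -2.4) → (-0.7, -0.4) − 0.1·(-1.2, -2.4) = (-0.58, -0.16)
Step 3: at (-0.58, -0.16), ∇h = (-0.48, -0.96) → (-0.58, -0.16) − 0.1·(-0.48, -0.96) = (-0.532, -0.064)
a = -0.532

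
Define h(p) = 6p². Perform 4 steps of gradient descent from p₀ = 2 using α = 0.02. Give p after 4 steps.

0.66724352

h′(p) = 12p
Step 1: h′(2) = 24; p₁ = 2 − 0.02·24 = 1.52
Step 2: h′(1.52) = 18.24; p₂ = 1.52 − 0.02·18.24 = 1.1552
Step 3: h′(1.1552) = 13.8624; p₃ = 1.1552 − 0.02·13.8624 = 0.877952
Step 4: h′(0.877952) = 10.535424; p₄ = 0.877952 − 0.02·10.535424 = 0.66724352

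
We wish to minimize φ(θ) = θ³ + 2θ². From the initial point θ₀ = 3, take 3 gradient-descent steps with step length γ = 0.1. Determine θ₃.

φ′(θ) = 3θ² + 4θ
θ₁ = 3 − 0.1·39 = -0.9
θ₂ = -0.9 − 0.1·(-1.17) = -0.783
θ₃ = -0.783 − 0.1·(-1.292733) = -0.6537267

-0.6537267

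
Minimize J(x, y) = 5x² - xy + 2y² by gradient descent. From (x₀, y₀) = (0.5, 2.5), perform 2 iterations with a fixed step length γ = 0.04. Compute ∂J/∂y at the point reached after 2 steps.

∇J = (10x - y, -x + 4y)
Step 1: at (0.5, 2.5), ∇J = (2.5, 9.5) → (0.5, 2.5) − 0.04·(2.5, 9.5) = (0.4, 2.12)
Step 2: at (0.4, 2.12), ∇J = (1.88, 8.08) → (0.4, 2.12) − 0.04·(1.88, 8.08) = (0.3248, 1.7968)
∂J/∂y at (0.3248, 1.7968) = 6.8624

6.8624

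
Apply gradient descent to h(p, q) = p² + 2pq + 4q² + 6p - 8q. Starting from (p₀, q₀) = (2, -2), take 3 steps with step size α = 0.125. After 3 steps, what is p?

-0.875

∇h = (2p + 2q + 6, 2p + 8q - 8)
(p₁, q₁) = (2, -2) − 0.125·(6, -20) = (1.25, 0.5)
(p₂, q₂) = (1.25, 0.5) − 0.125·(9.5, -1.5) = (0.0625, 0.6875)
(p₃, q₃) = (0.0625, 0.6875) − 0.125·(7.5, -2.375) = (-0.875, 0.984375)
p = -0.875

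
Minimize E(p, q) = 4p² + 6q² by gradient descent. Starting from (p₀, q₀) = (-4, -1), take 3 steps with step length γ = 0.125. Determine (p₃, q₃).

∇E = (8p, 12q)
Step 1: at (-4, -1), ∇E = (-32, -12) → (-4, -1) − 0.125·(-32, -12) = (0, 0.5)
Step 2: at (0, 0.5), ∇E = (0, 6) → (0, 0.5) − 0.125·(0, 6) = (0, -0.25)
Step 3: at (0, -0.25), ∇E = (0, -3) → (0, -0.25) − 0.125·(0, -3) = (0, 0.125)

(0, 0.125)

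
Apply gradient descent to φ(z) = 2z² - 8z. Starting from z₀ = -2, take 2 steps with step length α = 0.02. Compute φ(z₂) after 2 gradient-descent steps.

φ′(z) = 4z - 8
Step 1: φ′(-2) = -16; z₁ = -2 − 0.02·(-16) = -1.68
Step 2: φ′(-1.68) = -14.72; z₂ = -1.68 − 0.02·(-14.72) = -1.3856
φ(-1.3856) = 14.92457472

14.92457472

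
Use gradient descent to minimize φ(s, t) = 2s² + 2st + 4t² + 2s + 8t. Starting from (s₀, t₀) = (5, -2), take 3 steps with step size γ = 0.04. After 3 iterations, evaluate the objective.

∇φ = (4s + 2t + 2, 2s + 8t + 8)
Step 1: at (5, -2), ∇φ = (18, 2) → (5, -2) − 0.04·(18, 2) = (4.28, -2.08)
Step 2: at (4.28, -2.08), ∇φ = (14.96, -0.08) → (4.28, -2.08) − 0.04·(14.96, -0.08) = (3.6816, -2.0768)
Step 3: at (3.6816, -2.0768), ∇φ = (12.5728, -1.2512) → (3.6816, -2.0768) − 0.04·(12.5728, -1.2512) = (3.178688, -2.026752)
φ(3.178688, -2.026752) = 13.897544957952

13.897544957952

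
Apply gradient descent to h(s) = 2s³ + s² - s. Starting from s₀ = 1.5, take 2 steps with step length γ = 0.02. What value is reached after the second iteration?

0.992468

h′(s) = 6s² + 2s - 1
Step 1: h′(1.5) = 15.5; s₁ = 1.5 − 0.02·15.5 = 1.19
Step 2: h′(1.19) = 9.8766; s₂ = 1.19 − 0.02·9.8766 = 0.992468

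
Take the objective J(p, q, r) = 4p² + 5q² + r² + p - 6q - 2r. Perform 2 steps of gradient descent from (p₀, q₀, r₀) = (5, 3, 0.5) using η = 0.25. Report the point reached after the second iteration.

∇J = (8p + 1, 10q - 6, 2r - 2)
(p₁, q₁, r₁) = (5, 3, 0.5) − 0.25·(41, 24, -1) = (-5.25, -3, 0.75)
(p₂, q₂, r₂) = (-5.25, -3, 0.75) − 0.25·(-41, -36, -0.5) = (5, 6, 0.875)

(5, 6, 0.875)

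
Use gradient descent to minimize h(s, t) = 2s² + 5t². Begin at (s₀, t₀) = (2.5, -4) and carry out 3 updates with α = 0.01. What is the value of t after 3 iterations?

∇h = (4s, 10t)
Step 1: at (2.5, -4), ∇h = (10, -40) → (2.5, -4) − 0.01·(10, -40) = (2.4, -3.6)
Step 2: at (2.4, -3.6), ∇h = (9.6, -36) → (2.4, -3.6) − 0.01·(9.6, -36) = (2.304, -3.24)
Step 3: at (2.304, -3.24), ∇h = (9.216, -32.4) → (2.304, -3.24) − 0.01·(9.216, -32.4) = (2.21184, -2.916)
t = -2.916

-2.916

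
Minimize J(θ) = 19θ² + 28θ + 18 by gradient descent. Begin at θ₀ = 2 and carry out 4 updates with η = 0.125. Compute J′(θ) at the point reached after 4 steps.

20566.40625

J′(θ) = 38θ + 28
Step 1: J′(2) = 104; θ₁ = 2 − 0.125·104 = -11
Step 2: J′(-11) = -390; θ₂ = -11 − 0.125·(-390) = 37.75
Step 3: J′(37.75) = 1462.5; θ₃ = 37.75 − 0.125·1462.5 = -145.0625
Step 4: J′(-145.0625) = -5484.375; θ₄ = -145.0625 − 0.125·(-5484.375) = 540.484375
J′(θ) at (540.484375) = 20566.40625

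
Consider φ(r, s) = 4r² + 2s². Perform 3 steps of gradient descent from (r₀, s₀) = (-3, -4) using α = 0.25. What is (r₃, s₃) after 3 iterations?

∇φ = (8r, 4s)
Step 1: at (-3, -4), ∇φ = (-24, -16) → (-3, -4) − 0.25·(-24, -16) = (3, 0)
Step 2: at (3, 0), ∇φ = (24, 0) → (3, 0) − 0.25·(24, 0) = (-3, 0)
Step 3: at (-3, 0), ∇φ = (-24, 0) → (-3, 0) − 0.25·(-24, 0) = (3, 0)

(3, 0)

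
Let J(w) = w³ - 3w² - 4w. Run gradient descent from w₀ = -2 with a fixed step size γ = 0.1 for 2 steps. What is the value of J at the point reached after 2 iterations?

-1566.432

J′(w) = 3w² - 6w - 4
Step 1: J′(-2) = 20; w₁ = -2 − 0.1·20 = -4
Step 2: J′(-4) = 68; w₂ = -4 − 0.1·68 = -10.8
J(-10.8) = -1566.432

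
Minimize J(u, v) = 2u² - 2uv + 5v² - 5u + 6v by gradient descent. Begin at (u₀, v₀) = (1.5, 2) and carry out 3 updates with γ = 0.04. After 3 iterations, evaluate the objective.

-2.02284679168

∇J = (4u - 2v - 5, -2u + 10v + 6)
(u₁, v₁) = (1.5, 2) − 0.04·(-3, 23) = (1.62, 1.08)
(u₂, v₂) = (1.62, 1.08) − 0.04·(-0.68, 13.56) = (1.6472, 0.5376)
(u₃, v₃) = (1.6472, 0.5376) − 0.04·(0.5136, 8.0816) = (1.626656, 0.214336)
J(1.626656, 0.214336) = -2.02284679168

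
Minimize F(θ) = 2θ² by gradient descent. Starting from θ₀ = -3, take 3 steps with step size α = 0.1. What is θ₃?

F′(θ) = 4θ
θ₁ = -3 − 0.1·(-12) = -1.8
θ₂ = -1.8 − 0.1·(-7.2) = -1.08
θ₃ = -1.08 − 0.1·(-4.32) = -0.648

-0.648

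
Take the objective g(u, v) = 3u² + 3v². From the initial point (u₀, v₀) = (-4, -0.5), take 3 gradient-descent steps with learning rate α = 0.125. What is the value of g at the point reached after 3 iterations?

∇g = (6u, 6v)
Step 1: at (-4, -0.5), ∇g = (-24, -3) → (-4, -0.5) − 0.125·(-24, -3) = (-1, -0.125)
Step 2: at (-1, -0.125), ∇g = (-6, -0.75) → (-1, -0.125) − 0.125·(-6, -0.75) = (-0.25, -0.03125)
Step 3: at (-0.25, -0.03125), ∇g = (-1.5, -0.1875) → (-0.25, -0.03125) − 0.125·(-1.5, -0.1875) = (-0.0625, -0.0078125)
g(-0.0625, -0.0078125) = 0.01190185546875

0.01190185546875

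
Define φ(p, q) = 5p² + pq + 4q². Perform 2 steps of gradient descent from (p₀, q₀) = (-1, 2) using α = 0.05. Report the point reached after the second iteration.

∇φ = (10p + q, p + 8q)
(p₁, q₁) = (-1, 2) − 0.05·(-8, 15) = (-0.6, 1.25)
(p₂, q₂) = (-0.6, 1.25) − 0.05·(-4.75, 9.4) = (-0.3625, 0.78)

(-0.3625, 0.78)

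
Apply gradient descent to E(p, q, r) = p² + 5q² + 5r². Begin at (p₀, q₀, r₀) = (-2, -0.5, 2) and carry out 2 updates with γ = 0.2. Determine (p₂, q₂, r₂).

(-0.72, -0.5, 2)

∇E = (2p, 10q, 10r)
Step 1: at (-2, -0.5, 2), ∇E = (-4, -5, 20) → (-2, -0.5, 2) − 0.2·(-4, -5, 20) = (-1.2, 0.5, -2)
Step 2: at (-1.2, 0.5, -2), ∇E = (-2.4, 5, -20) → (-1.2, 0.5, -2) − 0.2·(-2.4, 5, -20) = (-0.72, -0.5, 2)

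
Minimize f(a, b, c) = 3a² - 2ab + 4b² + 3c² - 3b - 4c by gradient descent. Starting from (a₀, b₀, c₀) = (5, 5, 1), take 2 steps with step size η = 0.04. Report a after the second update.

3.5056

∇f = (6a - 2b, -2a + 8b - 3, 6c - 4)
Step 1: at (5, 5, 1), ∇f = (20, 27, 2) → (5, 5, 1) − 0.04·(20, 27, 2) = (4.2, 3.92, 0.92)
Step 2: at (4.2, 3.92, 0.92), ∇f = (17.36, 19.96, 1.52) → (4.2, 3.92, 0.92) − 0.04·(17.36, 19.96, 1.52) = (3.5056, 3.1216, 0.8592)
a = 3.5056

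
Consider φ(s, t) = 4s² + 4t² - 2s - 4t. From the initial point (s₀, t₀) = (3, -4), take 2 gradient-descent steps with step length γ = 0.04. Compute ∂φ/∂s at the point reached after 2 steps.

10.1728

∇φ = (8s - 2, 8t - 4)
Step 1: at (3, -4), ∇φ = (22, -36) → (3, -4) − 0.04·(22, -36) = (2.12, -2.56)
Step 2: at (2.12, -2.56), ∇φ = (14.96, -24.48) → (2.12, -2.56) − 0.04·(14.96, -24.48) = (1.5216, -1.5808)
∂φ/∂s at (1.5216, -1.5808) = 10.1728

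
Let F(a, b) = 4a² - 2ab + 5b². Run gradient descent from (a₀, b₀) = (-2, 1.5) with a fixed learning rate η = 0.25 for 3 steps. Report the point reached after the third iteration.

∇F = (8a - 2b, -2a + 10b)
Step 1: at (-2, 1.5), ∇F = (-19, 19) → (-2, 1.5) − 0.25·(-19, 19) = (2.75, -3.25)
Step 2: at (2.75, -3.25), ∇F = (28.5, -38) → (2.75, -3.25) − 0.25·(28.5, -38) = (-4.375, 6.25)
Step 3: at (-4.375, 6.25), ∇F = (-47.5, 71.25) → (-4.375, 6.25) − 0.25·(-47.5, 71.25) = (7.5, -11.5625)

(7.5, -11.5625)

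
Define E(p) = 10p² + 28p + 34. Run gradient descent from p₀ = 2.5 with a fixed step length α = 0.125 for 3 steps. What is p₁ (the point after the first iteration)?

E′(p) = 20p + 28
p₁ = 2.5 − 0.125·78 = -7.25

-7.25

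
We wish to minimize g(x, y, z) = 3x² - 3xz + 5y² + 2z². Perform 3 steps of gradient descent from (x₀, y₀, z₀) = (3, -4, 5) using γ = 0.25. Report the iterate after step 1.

(2.25, 6, 2.25)

∇g = (6x - 3z, 10y, -3x + 4z)
(x₁, y₁, z₁) = (3, -4, 5) − 0.25·(3, -40, 11) = (2.25, 6, 2.25)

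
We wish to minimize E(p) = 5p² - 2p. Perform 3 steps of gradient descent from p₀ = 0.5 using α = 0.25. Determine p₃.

E′(p) = 10p - 2
Step 1: E′(0.5) = 3; p₁ = 0.5 − 0.25·3 = -0.25
Step 2: E′(-0.25) = -4.5; p₂ = -0.25 − 0.25·(-4.5) = 0.875
Step 3: E′(0.875) = 6.75; p₃ = 0.875 − 0.25·6.75 = -0.8125

-0.8125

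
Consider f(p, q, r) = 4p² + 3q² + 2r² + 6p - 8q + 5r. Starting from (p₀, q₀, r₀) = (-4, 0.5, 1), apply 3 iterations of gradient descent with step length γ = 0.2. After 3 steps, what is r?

-1.232

∇f = (8p + 6, 6q - 8, 4r + 5)
(p₁, q₁, r₁) = (-4, 0.5, 1) − 0.2·(-26, -5, 9) = (1.2, 1.5, -0.8)
(p₂, q₂, r₂) = (1.2, 1.5, -0.8) − 0.2·(15.6, 1, 1.8) = (-1.92, 1.3, -1.16)
(p₃, q₃, r₃) = (-1.92, 1.3, -1.16) − 0.2·(-9.36, -0.2, 0.36) = (-0.048, 1.34, -1.232)
r = -1.232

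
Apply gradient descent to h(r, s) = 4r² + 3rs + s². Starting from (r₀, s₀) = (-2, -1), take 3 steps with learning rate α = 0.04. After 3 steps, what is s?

∇h = (8r + 3s, 3r + 2s)
(r₁, s₁) = (-2, -1) − 0.04·(-19, -8) = (-1.24, -0.68)
(r₂, s₂) = (-1.24, -0.68) − 0.04·(-11.96, -5.08) = (-0.7616, -0.4768)
(r₃, s₃) = (-0.7616, -0.4768) − 0.04·(-7.5232, -3.2384) = (-0.460672, -0.347264)
s = -0.347264

-0.347264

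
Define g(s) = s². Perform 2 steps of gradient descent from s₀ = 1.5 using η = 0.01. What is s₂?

g′(s) = 2s
s₁ = 1.5 − 0.01·3 = 1.47
s₂ = 1.47 − 0.01·2.94 = 1.4406

1.4406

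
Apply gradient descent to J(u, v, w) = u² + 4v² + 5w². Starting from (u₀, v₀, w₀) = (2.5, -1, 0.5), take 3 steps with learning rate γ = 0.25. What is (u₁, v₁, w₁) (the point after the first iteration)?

∇J = (2u, 8v, 10w)
(u₁, v₁, w₁) = (2.5, -1, 0.5) − 0.25·(5, -8, 5) = (1.25, 1, -0.75)

(1.25, 1, -0.75)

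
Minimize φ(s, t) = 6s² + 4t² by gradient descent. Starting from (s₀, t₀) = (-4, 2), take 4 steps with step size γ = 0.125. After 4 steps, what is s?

∇φ = (12s, 8t)
(s₁, t₁) = (-4, 2) − 0.125·(-48, 16) = (2, 0)
(s₂, t₂) = (2, 0) − 0.125·(24, 0) = (-1, 0)
(s₃, t₃) = (-1, 0) − 0.125·(-12, 0) = (0.5, 0)
(s₄, t₄) = (0.5, 0) − 0.125·(6, 0) = (-0.25, 0)
s = -0.25

-0.25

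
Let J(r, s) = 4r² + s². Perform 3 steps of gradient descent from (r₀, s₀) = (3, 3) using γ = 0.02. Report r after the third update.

∇J = (8r, 2s)
(r₁, s₁) = (3, 3) − 0.02·(24, 6) = (2.52, 2.88)
(r₂, s₂) = (2.52, 2.88) − 0.02·(20.16, 5.76) = (2.1168, 2.7648)
(r₃, s₃) = (2.1168, 2.7648) − 0.02·(16.9344, 5.5296) = (1.778112, 2.654208)
r = 1.778112

1.778112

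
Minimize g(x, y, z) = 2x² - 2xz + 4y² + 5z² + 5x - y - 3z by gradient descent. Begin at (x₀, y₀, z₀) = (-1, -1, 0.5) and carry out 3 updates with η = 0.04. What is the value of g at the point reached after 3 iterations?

∇g = (4x - 2z + 5, 8y - 1, -2x + 10z - 3)
Step 1: at (-1, -1, 0.5), ∇g = (0, -9, 4) → (-1, -1, 0.5) − 0.04·(0, -9, 4) = (-1, -0.64, 0.34)
Step 2: at (-1, -0.64, 0.34), ∇g = (0.32, -6.12, 2.4) → (-1, -0.64, 0.34) − 0.04·(0.32, -6.12, 2.4) = (-1.0128, -0.3952, 0.244)
Step 3: at (-1.0128, -0.3952, 0.244), ∇g = (0.4608, -4.1616, 1.4656) → (-1.0128, -0.3952, 0.244) − 0.04·(0.4608, -4.1616, 1.4656) = (-1.031232, -0.228736, 0.185376)
g(-1.031232, -0.228736, 0.185376) = -2.593239860224

-2.593239860224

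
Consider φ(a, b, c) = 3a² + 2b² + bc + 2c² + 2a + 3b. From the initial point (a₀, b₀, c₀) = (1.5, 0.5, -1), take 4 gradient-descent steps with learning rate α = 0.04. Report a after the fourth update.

∇φ = (6a + 2, 4b + c + 3, b + 4c)
Step 1: at (1.5, 0.5, -1), ∇φ = (11, 4, -3.5) → (1.5, 0.5, -1) − 0.04·(11, 4, -3.5) = (1.06, 0.34, -0.86)
Step 2: at (1.06, 0.34, -0.86), ∇φ = (8.36, 3.5, -3.1) → (1.06, 0.34, -0.86) − 0.04·(8.36, 3.5, -3.1) = (0.7256, 0.2, -0.736)
Step 3: at (0.7256, 0.2, -0.736), ∇φ = (6.3536, 3.064, -2.744) → (0.7256, 0.2, -0.736) − 0.04·(6.3536, 3.064, -2.744) = (0.471456, 0.07744, -0.62624)
Step 4: at (0.471456, 0.07744, -0.62624), ∇φ = (4.828736, 2.68352, -2.42752) → (0.471456, 0.07744, -0.62624) − 0.04·(4.828736, 2.68352, -2.42752) = (0.27830656, -0.0299008, -0.5291392)
a = 0.27830656

0.27830656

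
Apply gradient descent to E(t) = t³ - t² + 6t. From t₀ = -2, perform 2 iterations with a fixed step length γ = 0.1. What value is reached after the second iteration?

E′(t) = 3t² - 2t + 6
Step 1: E′(-2) = 22; t₁ = -2 − 0.1·22 = -4.2
Step 2: E′(-4.2) = 67.32; t₂ = -4.2 − 0.1·67.32 = -10.932

-10.932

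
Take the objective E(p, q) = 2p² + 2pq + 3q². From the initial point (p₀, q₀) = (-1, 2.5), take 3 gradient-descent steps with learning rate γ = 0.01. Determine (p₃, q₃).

∇E = (4p + 2q, 2p + 6q)
Step 1: at (-1, 2.5), ∇E = (1, 13) → (-1, 2.5) − 0.01·(1, 13) = (-1.01, 2.37)
Step 2: at (-1.01, 2.37), ∇E = (0.7, 12.2) → (-1.01, 2.37) − 0.01·(0.7, 12.2) = (-1.017, 2.248)
Step 3: at (-1.017, 2.248), ∇E = (0.428, 11.454) → (-1.017, 2.248) − 0.01·(0.428, 11.454) = (-1.02128, 2.13346)

(-1.02128, 2.13346)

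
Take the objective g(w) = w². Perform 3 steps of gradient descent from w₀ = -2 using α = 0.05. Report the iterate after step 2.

-1.62

g′(w) = 2w
Step 1: g′(-2) = -4; w₁ = -2 − 0.05·(-4) = -1.8
Step 2: g′(-1.8) = -3.6; w₂ = -1.8 − 0.05·(-3.6) = -1.62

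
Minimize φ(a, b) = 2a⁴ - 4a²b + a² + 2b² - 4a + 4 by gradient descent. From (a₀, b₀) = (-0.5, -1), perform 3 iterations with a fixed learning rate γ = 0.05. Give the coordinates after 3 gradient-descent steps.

(0.3288, -0.472)

∇φ = (8a³ - 8ab + 2a - 4, -4a² + 4b)
(a₁, b₁) = (-0.5, -1) − 0.05·(-10, -5) = (0, -0.75)
(a₂, b₂) = (0, -0.75) − 0.05·(-4, -3) = (0.2, -0.6)
(a₃, b₃) = (0.2, -0.6) − 0.05·(-2.576, -2.56) = (0.3288, -0.472)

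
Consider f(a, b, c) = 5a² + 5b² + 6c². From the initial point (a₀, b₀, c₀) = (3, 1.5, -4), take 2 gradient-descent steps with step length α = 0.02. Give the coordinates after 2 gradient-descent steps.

∇f = (10a, 10b, 12c)
Step 1: at (3, 1.5, -4), ∇f = (30, 15, -48) → (3, 1.5, -4) − 0.02·(30, 15, -48) = (2.4, 1.2, -3.04)
Step 2: at (2.4, 1.2, -3.04), ∇f = (24, 12, -36.48) → (2.4, 1.2, -3.04) − 0.02·(24, 12, -36.48) = (1.92, 0.96, -2.3104)

(1.92, 0.96, -2.3104)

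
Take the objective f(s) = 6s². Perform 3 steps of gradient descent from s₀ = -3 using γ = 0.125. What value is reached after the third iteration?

f′(s) = 12s
Step 1: f′(-3) = -36; s₁ = -3 − 0.125·(-36) = 1.5
Step 2: f′(1.5) = 18; s₂ = 1.5 − 0.125·18 = -0.75
Step 3: f′(-0.75) = -9; s₃ = -0.75 − 0.125·(-9) = 0.375

0.375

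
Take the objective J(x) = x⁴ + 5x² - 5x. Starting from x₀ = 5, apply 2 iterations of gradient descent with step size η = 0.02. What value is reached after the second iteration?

J′(x) = 4x³ + 10x - 5
Step 1: J′(5) = 545; x₁ = 5 − 0.02·545 = -5.9
Step 2: J′(-5.9) = -885.516; x₂ = -5.9 − 0.02·(-885.516) = 11.81032

11.81032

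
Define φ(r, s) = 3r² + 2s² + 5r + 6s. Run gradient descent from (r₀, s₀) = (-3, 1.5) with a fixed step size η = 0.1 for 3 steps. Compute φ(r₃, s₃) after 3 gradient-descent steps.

∇φ = (6r + 5, 4s + 6)
Step 1: at (-3, 1.5), ∇φ = (-13, 12) → (-3, 1.5) − 0.1·(-13, 12) = (-1.7, 0.3)
Step 2: at (-1.7, 0.3), ∇φ = (-5.2, 7.2) → (-1.7, 0.3) − 0.1·(-5.2, 7.2) = (-1.18, -0.42)
Step 3: at (-1.18, -0.42), ∇φ = (-2.08, 4.32) → (-1.18, -0.42) − 0.1·(-2.08, 4.32) = (-0.972, -0.852)
φ(-0.972, -0.852) = -5.68584

-5.68584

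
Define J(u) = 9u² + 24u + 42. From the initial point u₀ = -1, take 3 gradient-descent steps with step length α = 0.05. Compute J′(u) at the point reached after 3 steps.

J′(u) = 18u + 24
u₁ = -1 − 0.05·6 = -1.3
u₂ = -1.3 − 0.05·0.6 = -1.33
u₃ = -1.33 − 0.05·0.06 = -1.333
J′(u) at (-1.333) = 0.006

0.006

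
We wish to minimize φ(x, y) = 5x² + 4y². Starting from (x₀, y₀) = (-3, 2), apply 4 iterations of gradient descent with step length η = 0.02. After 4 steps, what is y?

∇φ = (10x, 8y)
(x₁, y₁) = (-3, 2) − 0.02·(-30, 16) = (-2.4, 1.68)
(x₂, y₂) = (-2.4, 1.68) − 0.02·(-24, 13.44) = (-1.92, 1.4112)
(x₃, y₃) = (-1.92, 1.4112) − 0.02·(-19.2, 11.2896) = (-1.536, 1.185408)
(x₄, y₄) = (-1.536, 1.185408) − 0.02·(-15.36, 9.483264) = (-1.2288, 0.99574272)
y = 0.99574272

0.99574272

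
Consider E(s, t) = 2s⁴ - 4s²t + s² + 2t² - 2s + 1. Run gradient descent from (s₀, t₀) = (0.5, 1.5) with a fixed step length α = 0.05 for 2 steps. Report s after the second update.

1.0152

∇E = (8s³ - 8st + 2s - 2, -4s² + 4t)
(s₁, t₁) = (0.5, 1.5) − 0.05·(-6, 5) = (0.8, 1.25)
(s₂, t₂) = (0.8, 1.25) − 0.05·(-4.304, 2.44) = (1.0152, 1.128)
s = 1.0152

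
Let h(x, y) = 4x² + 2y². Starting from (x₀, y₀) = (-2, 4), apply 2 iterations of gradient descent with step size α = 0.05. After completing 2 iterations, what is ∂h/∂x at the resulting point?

∇h = (8x, 4y)
(x₁, y₁) = (-2, 4) − 0.05·(-16, 16) = (-1.2, 3.2)
(x₂, y₂) = (-1.2, 3.2) − 0.05·(-9.6, 12.8) = (-0.72, 2.56)
∂h/∂x at (-0.72, 2.56) = -5.76

-5.76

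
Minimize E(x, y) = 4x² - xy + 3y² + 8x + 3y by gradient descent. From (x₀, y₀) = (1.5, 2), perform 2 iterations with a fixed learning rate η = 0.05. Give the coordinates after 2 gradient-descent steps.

∇E = (8x - y + 8, -x + 6y + 3)
Step 1: at (1.5, 2), ∇E = (18, 13.5) → (1.5, 2) − 0.05·(18, 13.5) = (0.6, 1.325)
Step 2: at (0.6, 1.325), ∇E = (11.475, 10.35) → (0.6, 1.325) − 0.05·(11.475, 10.35) = (0.02625, 0.8075)

(0.02625, 0.8075)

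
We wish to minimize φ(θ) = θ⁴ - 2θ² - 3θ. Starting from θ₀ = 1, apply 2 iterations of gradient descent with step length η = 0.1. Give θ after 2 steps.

φ′(θ) = 4θ³ - 4θ - 3
θ₁ = 1 − 0.1·(-3) = 1.3
θ₂ = 1.3 − 0.1·0.588 = 1.2412

1.2412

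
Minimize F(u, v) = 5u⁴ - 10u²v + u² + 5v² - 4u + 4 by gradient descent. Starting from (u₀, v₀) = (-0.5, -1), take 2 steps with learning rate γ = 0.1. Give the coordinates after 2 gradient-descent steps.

(-1.88125, 1.5625)

∇F = (20u³ - 20uv + 2u - 4, -10u² + 10v)
Step 1: at (-0.5, -1), ∇F = (-17.5, -12.5) → (-0.5, -1) − 0.1·(-17.5, -12.5) = (1.25, 0.25)
Step 2: at (1.25, 0.25), ∇F = (31.3125, -13.125) → (1.25, 0.25) − 0.1·(31.3125, -13.125) = (-1.88125, 1.5625)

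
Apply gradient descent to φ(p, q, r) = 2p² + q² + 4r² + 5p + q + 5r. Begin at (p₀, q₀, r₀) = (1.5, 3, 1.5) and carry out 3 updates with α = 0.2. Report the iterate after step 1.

∇φ = (4p + 5, 2q + 1, 8r + 5)
Step 1: at (1.5, 3, 1.5), ∇φ = (11, 7, 17) → (1.5, 3, 1.5) − 0.2·(11, 7, 17) = (-0.7, 1.6, -1.9)

(-0.7, 1.6, -1.9)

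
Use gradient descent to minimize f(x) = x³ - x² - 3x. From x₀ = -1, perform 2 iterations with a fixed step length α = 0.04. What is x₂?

-1.186368

f′(x) = 3x² - 2x - 3
x₁ = -1 − 0.04·2 = -1.08
x₂ = -1.08 − 0.04·2.6592 = -1.186368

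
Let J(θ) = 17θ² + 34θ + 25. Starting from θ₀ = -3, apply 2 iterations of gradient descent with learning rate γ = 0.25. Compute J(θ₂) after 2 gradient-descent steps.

215164.25

J′(θ) = 34θ + 34
Step 1: J′(-3) = -68; θ₁ = -3 − 0.25·(-68) = 14
Step 2: J′(14) = 510; θ₂ = 14 − 0.25·510 = -113.5
J(-113.5) = 215164.25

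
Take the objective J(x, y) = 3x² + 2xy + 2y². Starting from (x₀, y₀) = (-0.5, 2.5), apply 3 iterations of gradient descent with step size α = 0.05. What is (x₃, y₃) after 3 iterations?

∇J = (6x + 2y, 2x + 4y)
(x₁, y₁) = (-0.5, 2.5) − 0.05·(2, 9) = (-0.6, 2.05)
(x₂, y₂) = (-0.6, 2.05) − 0.05·(0.5, 7) = (-0.625, 1.7)
(x₃, y₃) = (-0.625, 1.7) − 0.05·(-0.35, 5.55) = (-0.6075, 1.4225)

(-0.6075, 1.4225)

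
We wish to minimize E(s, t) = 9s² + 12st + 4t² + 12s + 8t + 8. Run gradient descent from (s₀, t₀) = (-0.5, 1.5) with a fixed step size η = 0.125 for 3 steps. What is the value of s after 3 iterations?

-10.5078125

∇E = (18s + 12t + 12, 12s + 8t + 8)
(s₁, t₁) = (-0.5, 1.5) − 0.125·(21, 14) = (-3.125, -0.25)
(s₂, t₂) = (-3.125, -0.25) − 0.125·(-47.25, -31.5) = (2.78125, 3.6875)
(s₃, t₃) = (2.78125, 3.6875) − 0.125·(106.3125, 70.875) = (-10.5078125, -5.171875)
s = -10.5078125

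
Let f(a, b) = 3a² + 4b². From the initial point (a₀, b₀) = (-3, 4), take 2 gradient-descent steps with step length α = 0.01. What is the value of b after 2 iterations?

∇f = (6a, 8b)
Step 1: at (-3, 4), ∇f = (-18, 32) → (-3, 4) − 0.01·(-18, 32) = (-2.82, 3.68)
Step 2: at (-2.82, 3.68), ∇f = (-16.92, 29.44) → (-2.82, 3.68) − 0.01·(-16.92, 29.44) = (-2.6508, 3.3856)
b = 3.3856

3.3856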